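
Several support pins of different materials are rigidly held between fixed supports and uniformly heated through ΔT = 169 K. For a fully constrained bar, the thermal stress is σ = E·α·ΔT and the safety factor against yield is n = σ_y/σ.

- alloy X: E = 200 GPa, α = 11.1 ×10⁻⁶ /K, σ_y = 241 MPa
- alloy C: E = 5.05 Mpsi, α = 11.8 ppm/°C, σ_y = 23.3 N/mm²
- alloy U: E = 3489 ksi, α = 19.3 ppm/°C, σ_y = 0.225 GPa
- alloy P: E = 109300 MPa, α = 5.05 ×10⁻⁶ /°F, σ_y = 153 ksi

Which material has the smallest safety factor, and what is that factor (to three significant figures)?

In consistent units (E in GPa, α in ×10⁻⁶/K, σ_y in MPa):
  alloy X: E = 200.0, α = 11.1, σ_y = 241.0 → σ = 375 MPa, n = 0.642
  alloy C: E = 34.82, α = 11.8, σ_y = 23.30 → σ = 69.4 MPa, n = 0.336
  alloy U: E = 24.06, α = 19.3, σ_y = 225.0 → σ = 78.5 MPa, n = 2.87
  alloy P: E = 109.3, α = 9.09, σ_y = 1055 → σ = 168 MPa, n = 6.28
Alloy C has the lowest safety factor, n = 0.336.

alloy C, n = 0.336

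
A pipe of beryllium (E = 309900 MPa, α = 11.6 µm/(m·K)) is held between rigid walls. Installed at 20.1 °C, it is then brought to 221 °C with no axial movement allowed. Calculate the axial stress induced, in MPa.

E = 309900 MPa = 309.9 GPa.
ΔT = 200.9 K. Constrained thermal stress σ = E·α·ΔT = 309.9×10³ MPa × 11.6×10⁻⁶ × 200.9 = 722 MPa (compressive).

722 MPa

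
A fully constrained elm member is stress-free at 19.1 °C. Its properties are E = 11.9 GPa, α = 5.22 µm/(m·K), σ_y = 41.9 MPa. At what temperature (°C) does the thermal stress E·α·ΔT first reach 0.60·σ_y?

424 °C

E·α·ΔT = 25.14 MPa ⇒ ΔT = 25.14 / (11.90×10³ × 5.22×10⁻⁶) = 404.7 K.
T = 19.1 + 404.7 = 423.8 °C.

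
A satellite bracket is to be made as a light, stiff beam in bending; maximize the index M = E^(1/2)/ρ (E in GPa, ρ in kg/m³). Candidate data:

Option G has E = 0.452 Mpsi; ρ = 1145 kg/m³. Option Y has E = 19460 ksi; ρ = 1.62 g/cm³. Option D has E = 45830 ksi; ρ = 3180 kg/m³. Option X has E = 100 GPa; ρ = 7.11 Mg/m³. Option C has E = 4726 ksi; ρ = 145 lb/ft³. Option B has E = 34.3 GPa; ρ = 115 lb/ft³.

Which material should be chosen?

option Y

Putting every candidate on a common basis:
  option G: E = 3.116 GPa, ρ = 1145 kg/m³
  option Y: E = 134.2 GPa, ρ = 1620 kg/m³
  option D: E = 316.0 GPa, ρ = 3180 kg/m³
  option X: E = 100.0 GPa, ρ = 7110 kg/m³
  option C: E = 32.58 GPa, ρ = 2323 kg/m³
  option B: E = 34.30 GPa, ρ = 1842 kg/m³
  option Y: M = 7.15×10⁻³
  option D: M = 5.59×10⁻³
  option B: M = 3.18×10⁻³
  option C: M = 2.46×10⁻³
  option G: M = 1.54×10⁻³
  option X: M = 1.41×10⁻³
Option Y ranks first.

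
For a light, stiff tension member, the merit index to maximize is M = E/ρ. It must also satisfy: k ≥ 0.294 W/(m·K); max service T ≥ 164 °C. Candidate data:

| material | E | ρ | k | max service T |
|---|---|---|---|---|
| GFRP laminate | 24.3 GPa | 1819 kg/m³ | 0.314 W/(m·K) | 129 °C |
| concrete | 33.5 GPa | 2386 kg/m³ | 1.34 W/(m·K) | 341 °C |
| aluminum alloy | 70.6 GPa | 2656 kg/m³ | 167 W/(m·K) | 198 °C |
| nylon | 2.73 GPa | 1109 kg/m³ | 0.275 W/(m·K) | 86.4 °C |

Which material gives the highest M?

aluminum alloy

Screen on constraints: k ≥ 0.294 W/(m·K); max service T ≥ 164 °C. Survivors: concrete, aluminum alloy.
Computing M directly (units already consistent):
  aluminum alloy: M = 26.6 MN·m/kg
  concrete: M = 14.0 MN·m/kg
The maximum is for aluminum alloy.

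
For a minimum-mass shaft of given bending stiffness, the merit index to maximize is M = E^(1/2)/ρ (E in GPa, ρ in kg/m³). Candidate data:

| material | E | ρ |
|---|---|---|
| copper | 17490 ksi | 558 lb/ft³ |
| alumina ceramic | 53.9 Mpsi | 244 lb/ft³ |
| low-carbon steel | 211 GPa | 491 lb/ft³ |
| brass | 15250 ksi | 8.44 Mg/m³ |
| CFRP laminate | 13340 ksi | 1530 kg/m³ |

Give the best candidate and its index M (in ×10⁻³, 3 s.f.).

CFRP laminate, M = 6.27×10⁻³

Normalizing units and computing the index:
  copper: E = 120.6 GPa, ρ = 8938 kg/m³
  alumina ceramic: E = 371.6 GPa, ρ = 3909 kg/m³
  low-carbon steel: E = 211.0 GPa, ρ = 7865 kg/m³
  brass: E = 105.1 GPa, ρ = 8440 kg/m³
  CFRP laminate: E = 91.98 GPa, ρ = 1530 kg/m³
  CFRP laminate: M = 6.27×10⁻³
  alumina ceramic: M = 4.93×10⁻³
  low-carbon steel: M = 1.85×10⁻³
  copper: M = 1.23×10⁻³
  brass: M = 1.21×10⁻³
Highest index: CFRP laminate.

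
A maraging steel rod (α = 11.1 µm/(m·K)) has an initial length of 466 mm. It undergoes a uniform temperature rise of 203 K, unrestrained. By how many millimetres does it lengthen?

1.05 mm

ΔL = α·L₀·ΔT = 11.1×10⁻⁶ × 466 mm × 203.0 K = 1.05 mm.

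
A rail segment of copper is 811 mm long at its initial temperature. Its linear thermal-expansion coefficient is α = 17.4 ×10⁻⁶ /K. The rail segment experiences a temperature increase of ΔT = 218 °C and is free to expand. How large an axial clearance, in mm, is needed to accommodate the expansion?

3.08 mm

ΔL = α·L₀·ΔT = 17.4×10⁻⁶ × 811 mm × 218.0 K = 3.08 mm.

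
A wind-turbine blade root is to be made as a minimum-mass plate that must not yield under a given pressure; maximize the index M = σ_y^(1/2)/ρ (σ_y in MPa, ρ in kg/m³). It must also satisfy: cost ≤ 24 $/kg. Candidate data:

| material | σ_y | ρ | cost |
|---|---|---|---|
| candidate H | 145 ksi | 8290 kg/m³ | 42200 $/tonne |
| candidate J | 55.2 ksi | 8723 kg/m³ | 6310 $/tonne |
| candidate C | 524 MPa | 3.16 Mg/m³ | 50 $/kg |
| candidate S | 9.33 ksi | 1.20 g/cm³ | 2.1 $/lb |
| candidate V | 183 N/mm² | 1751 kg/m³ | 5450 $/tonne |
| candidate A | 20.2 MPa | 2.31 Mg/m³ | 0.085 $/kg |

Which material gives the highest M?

Screen on constraints: cost ≤ 24 $/kg. Survivors: candidate J, candidate S, candidate V, candidate A.
Putting every candidate on a common basis:
  candidate J: σ_y = 380.6 MPa, ρ = 8723 kg/m³
  candidate S: σ_y = 64.33 MPa, ρ = 1200 kg/m³
  candidate V: σ_y = 183.0 MPa, ρ = 1751 kg/m³
  candidate A: σ_y = 20.20 MPa, ρ = 2310 kg/m³
  candidate V: M = 7.73×10⁻³
  candidate S: M = 6.68×10⁻³
  candidate J: M = 2.24×10⁻³
  candidate A: M = 1.95×10⁻³
The maximum is for candidate V.

candidate V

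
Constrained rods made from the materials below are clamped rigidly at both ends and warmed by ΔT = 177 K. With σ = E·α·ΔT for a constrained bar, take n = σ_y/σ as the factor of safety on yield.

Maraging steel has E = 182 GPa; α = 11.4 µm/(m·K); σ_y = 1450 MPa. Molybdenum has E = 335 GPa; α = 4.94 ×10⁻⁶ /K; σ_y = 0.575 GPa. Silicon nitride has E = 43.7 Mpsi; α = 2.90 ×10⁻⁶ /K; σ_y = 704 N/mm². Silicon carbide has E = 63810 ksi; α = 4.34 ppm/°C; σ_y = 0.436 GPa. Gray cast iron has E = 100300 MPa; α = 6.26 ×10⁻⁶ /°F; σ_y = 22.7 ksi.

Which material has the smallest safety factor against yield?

Per material, after unit conversion:
  maraging steel: E = 182.0, α = 11.4, σ_y = 1450 → σ = 367 MPa, n = 3.95
  molybdenum: E = 335.0, α = 4.94, σ_y = 575.0 → σ = 293 MPa, n = 1.96
  silicon nitride: E = 301.3, α = 2.90, σ_y = 704.0 → σ = 155 MPa, n = 4.55
  silicon carbide: E = 440.0, α = 4.34, σ_y = 436.0 → σ = 338 MPa, n = 1.29
  gray cast iron: E = 100.3, α = 11.3, σ_y = 156.5 → σ = 200 MPa, n = 0.782
Smallest n: gray cast iron with n = 0.782.

gray cast iron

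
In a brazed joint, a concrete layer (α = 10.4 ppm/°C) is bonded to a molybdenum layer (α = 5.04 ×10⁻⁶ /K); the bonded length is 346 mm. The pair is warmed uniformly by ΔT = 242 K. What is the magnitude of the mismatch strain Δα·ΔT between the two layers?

1.30×10⁻³

Δα = |10.4 − 5.04|×10⁻⁶/K = 5.36×10⁻⁶/K.
Mismatch strain = Δα·ΔT = 5.36×10⁻⁶ × 242.0 = 1.30×10⁻³.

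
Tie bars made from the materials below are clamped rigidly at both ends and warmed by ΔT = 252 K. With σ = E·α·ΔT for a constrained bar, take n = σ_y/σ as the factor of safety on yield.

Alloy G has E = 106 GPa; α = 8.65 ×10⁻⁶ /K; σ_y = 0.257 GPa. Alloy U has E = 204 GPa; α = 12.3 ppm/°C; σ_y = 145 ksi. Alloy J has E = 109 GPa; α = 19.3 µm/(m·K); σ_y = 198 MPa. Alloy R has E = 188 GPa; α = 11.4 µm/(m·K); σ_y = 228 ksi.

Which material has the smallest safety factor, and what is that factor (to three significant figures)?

alloy J, n = 0.373

Converting E to GPa, α to ×10⁻⁶/K, σ_y to MPa, then σ and n for each:
  alloy G: E = 106.0, α = 8.65, σ_y = 257.0 → σ = 231 MPa, n = 1.11
  alloy U: E = 204.0, α = 12.3, σ_y = 999.7 → σ = 632 MPa, n = 1.58
  alloy J: E = 109.0, α = 19.3, σ_y = 198.0 → σ = 530 MPa, n = 0.373
  alloy R: E = 188.0, α = 11.4, σ_y = 1572 → σ = 540 MPa, n = 2.91
Smallest n: alloy J with n = 0.373.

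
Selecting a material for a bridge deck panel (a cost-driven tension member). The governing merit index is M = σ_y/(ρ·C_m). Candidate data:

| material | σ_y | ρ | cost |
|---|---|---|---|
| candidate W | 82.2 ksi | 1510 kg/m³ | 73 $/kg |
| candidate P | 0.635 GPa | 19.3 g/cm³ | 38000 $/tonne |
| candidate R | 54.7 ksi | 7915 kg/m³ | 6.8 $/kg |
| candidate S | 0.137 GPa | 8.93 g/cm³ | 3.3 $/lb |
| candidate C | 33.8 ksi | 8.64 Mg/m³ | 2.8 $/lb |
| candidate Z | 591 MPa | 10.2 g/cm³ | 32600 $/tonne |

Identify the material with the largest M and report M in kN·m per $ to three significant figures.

candidate R, M = 7.01 kN·m per $

Convert each candidate to consistent units, then evaluate M:
  candidate W: σ_y = 566.7 MPa, ρ = 1510 kg/m³, cost = 73.00 $/kg
  candidate P: σ_y = 635.0 MPa, ρ = 19300 kg/m³, cost = 38.00 $/kg
  candidate R: σ_y = 377.1 MPa, ρ = 7915 kg/m³, cost = 6.800 $/kg
  candidate S: σ_y = 137.0 MPa, ρ = 8930 kg/m³, cost = 7.275 $/kg
  candidate C: σ_y = 233.0 MPa, ρ = 8640 kg/m³, cost = 6.173 $/kg
  candidate Z: σ_y = 591.0 MPa, ρ = 10200 kg/m³, cost = 32.60 $/kg
  candidate R: M = 7.01 kN·m per $
  candidate W: M = 5.14 kN·m per $
  candidate C: M = 4.37 kN·m per $
  candidate S: M = 2.11 kN·m per $
  candidate Z: M = 1.78 kN·m per $
  candidate P: M = 0.866 kN·m per $
The maximum is for candidate R.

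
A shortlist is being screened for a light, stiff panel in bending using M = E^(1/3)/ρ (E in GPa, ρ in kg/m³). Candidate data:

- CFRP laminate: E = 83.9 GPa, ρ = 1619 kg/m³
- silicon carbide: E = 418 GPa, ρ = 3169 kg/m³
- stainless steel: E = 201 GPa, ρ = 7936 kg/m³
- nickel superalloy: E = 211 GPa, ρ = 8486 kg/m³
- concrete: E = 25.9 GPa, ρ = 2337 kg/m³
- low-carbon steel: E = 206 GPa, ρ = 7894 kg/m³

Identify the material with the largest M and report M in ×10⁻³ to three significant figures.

Computing M directly (units already consistent):
  CFRP laminate: M = 2.70×10⁻³
  silicon carbide: M = 2.36×10⁻³
  concrete: M = 1.27×10⁻³
  low-carbon steel: M = 0.748×10⁻³
  stainless steel: M = 0.738×10⁻³
  nickel superalloy: M = 0.702×10⁻³
CFRP laminate ranks first.

CFRP laminate, M = 2.70×10⁻³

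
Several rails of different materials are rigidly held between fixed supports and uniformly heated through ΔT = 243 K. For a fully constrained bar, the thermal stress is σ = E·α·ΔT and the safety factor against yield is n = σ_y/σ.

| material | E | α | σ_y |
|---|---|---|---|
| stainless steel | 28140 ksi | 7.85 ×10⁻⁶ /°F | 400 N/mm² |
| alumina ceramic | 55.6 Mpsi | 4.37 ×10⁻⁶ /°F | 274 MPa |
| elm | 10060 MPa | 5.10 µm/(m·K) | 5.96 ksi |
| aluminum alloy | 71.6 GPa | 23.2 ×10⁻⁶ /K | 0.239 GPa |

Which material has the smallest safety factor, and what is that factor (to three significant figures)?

In consistent units (E in GPa, α in ×10⁻⁶/K, σ_y in MPa):
  stainless steel: E = 194.0, α = 14.1, σ_y = 400.0 → σ = 666 MPa, n = 0.600
  alumina ceramic: E = 383.3, α = 7.87, σ_y = 274.0 → σ = 733 MPa, n = 0.374
  elm: E = 10.06, α = 5.10, σ_y = 41.09 → σ = 12.5 MPa, n = 3.30
  aluminum alloy: E = 71.60, α = 23.2, σ_y = 239.0 → σ = 404 MPa, n = 0.592
Alumina ceramic has the lowest safety factor, n = 0.374.

alumina ceramic, n = 0.374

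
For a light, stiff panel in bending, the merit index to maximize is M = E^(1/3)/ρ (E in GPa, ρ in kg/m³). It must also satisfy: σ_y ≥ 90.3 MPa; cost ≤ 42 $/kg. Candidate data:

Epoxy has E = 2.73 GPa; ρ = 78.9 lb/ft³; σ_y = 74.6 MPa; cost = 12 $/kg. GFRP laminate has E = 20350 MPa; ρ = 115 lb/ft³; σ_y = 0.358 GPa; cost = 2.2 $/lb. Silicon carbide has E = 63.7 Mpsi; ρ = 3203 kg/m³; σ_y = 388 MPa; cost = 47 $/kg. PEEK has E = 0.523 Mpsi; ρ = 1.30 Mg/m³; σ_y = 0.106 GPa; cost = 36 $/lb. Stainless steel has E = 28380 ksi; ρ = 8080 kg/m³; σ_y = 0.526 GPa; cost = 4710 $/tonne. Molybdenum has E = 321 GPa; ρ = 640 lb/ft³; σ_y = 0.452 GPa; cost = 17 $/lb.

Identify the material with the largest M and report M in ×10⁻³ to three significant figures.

GFRP laminate, M = 1.48×10⁻³

Screen on constraints: σ_y ≥ 90.3 MPa; cost ≤ 42 $/kg. Survivors: GFRP laminate, stainless steel, molybdenum.
Putting every candidate on a common basis:
  GFRP laminate: E = 20.35 GPa, ρ = 1842 kg/m³
  stainless steel: E = 195.7 GPa, ρ = 8080 kg/m³
  molybdenum: E = 321.0 GPa, ρ = 10250 kg/m³
  GFRP laminate: M = 1.48×10⁻³
  stainless steel: M = 0.719×10⁻³
  molybdenum: M = 0.668×10⁻³
GFRP laminate has the largest M.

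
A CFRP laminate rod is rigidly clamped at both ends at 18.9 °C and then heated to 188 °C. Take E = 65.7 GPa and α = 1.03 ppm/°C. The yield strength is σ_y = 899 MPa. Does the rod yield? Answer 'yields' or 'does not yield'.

does not yield

ΔT = 169.1 K. Constrained thermal stress σ = E·α·ΔT = 65.70×10³ MPa × 1.03×10⁻⁶ × 169.1 = 11.4 MPa (compressive).
Compare to σ_y = 899 MPa: σ < σ_y, so it does not yield.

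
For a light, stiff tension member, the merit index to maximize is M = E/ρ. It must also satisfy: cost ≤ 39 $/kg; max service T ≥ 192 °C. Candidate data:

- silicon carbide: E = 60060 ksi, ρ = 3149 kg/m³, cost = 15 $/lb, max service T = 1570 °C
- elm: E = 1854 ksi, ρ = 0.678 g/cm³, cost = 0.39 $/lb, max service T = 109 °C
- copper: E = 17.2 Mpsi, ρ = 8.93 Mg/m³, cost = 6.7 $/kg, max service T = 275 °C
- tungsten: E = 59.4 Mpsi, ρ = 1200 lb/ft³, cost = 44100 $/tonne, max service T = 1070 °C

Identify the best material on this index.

Screen on constraints: cost ≤ 39 $/kg; max service T ≥ 192 °C. Survivors: silicon carbide, copper.
Normalizing units and computing the index:
  silicon carbide: E = 414.1 GPa, ρ = 3149 kg/m³
  copper: E = 118.6 GPa, ρ = 8930 kg/m³
  silicon carbide: M = 132 MN·m/kg
  copper: M = 13.3 MN·m/kg
The maximum is for silicon carbide.

silicon carbide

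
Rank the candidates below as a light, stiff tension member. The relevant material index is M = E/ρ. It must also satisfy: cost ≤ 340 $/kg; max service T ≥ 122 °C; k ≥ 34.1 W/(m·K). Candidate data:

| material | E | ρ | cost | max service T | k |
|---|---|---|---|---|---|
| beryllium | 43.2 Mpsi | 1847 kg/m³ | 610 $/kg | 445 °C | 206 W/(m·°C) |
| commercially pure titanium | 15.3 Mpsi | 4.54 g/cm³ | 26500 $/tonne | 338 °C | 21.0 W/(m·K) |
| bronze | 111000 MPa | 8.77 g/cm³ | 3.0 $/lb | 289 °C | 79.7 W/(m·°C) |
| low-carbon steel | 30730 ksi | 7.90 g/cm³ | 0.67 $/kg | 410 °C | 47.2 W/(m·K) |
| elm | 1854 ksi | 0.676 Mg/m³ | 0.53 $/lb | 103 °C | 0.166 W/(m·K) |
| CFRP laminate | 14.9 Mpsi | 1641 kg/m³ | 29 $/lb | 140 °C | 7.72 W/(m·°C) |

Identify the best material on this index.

low-carbon steel

Screen on constraints: cost ≤ 340 $/kg; max service T ≥ 122 °C; k ≥ 34.1 W/(m·K). Survivors: bronze, low-carbon steel.
In SI units:
  bronze: E = 111.0 GPa, ρ = 8770 kg/m³
  low-carbon steel: E = 211.9 GPa, ρ = 7900 kg/m³
  low-carbon steel: M = 26.8 MN·m/kg
  bronze: M = 12.7 MN·m/kg
Highest index: low-carbon steel.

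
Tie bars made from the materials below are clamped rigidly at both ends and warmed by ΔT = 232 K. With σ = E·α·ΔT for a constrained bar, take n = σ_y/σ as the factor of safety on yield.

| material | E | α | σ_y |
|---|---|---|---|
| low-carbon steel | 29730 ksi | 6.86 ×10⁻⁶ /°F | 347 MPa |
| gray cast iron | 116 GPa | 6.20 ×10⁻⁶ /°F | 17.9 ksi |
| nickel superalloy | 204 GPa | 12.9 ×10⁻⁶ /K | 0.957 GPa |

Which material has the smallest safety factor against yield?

gray cast iron

Per material, after unit conversion:
  low-carbon steel: E = 205.0, α = 12.3, σ_y = 347.0 → σ = 587 MPa, n = 0.591
  gray cast iron: E = 116.0, α = 11.2, σ_y = 123.4 → σ = 300 MPa, n = 0.411
  nickel superalloy: E = 204.0, α = 12.9, σ_y = 957.0 → σ = 611 MPa, n = 1.57
Smallest n: gray cast iron with n = 0.411.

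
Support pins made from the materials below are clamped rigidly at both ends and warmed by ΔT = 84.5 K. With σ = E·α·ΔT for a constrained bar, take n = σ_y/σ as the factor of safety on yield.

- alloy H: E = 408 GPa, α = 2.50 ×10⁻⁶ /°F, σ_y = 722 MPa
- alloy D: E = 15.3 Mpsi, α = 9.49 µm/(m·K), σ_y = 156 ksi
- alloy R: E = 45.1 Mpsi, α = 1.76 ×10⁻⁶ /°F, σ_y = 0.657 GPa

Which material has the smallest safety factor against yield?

With everything in SI (GPa, ×10⁻⁶/K, MPa):
  alloy H: E = 408.0, α = 4.50, σ_y = 722.0 → σ = 155 MPa, n = 4.65
  alloy D: E = 105.5, α = 9.49, σ_y = 1076 → σ = 84.6 MPa, n = 12.7
  alloy R: E = 311.0, α = 3.17, σ_y = 657.0 → σ = 83.2 MPa, n = 7.89
The minimum is alloy H at n = 4.65.

alloy H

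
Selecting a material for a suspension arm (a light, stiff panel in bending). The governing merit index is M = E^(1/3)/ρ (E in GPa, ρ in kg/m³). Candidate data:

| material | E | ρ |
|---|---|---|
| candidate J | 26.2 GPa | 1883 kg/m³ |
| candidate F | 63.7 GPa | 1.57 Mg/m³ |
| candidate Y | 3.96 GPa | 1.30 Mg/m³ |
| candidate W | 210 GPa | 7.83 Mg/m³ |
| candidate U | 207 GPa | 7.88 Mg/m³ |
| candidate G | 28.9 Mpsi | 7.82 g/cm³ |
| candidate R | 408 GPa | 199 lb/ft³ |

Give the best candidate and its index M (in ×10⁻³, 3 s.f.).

Putting every candidate on a common basis:
  candidate J: E = 26.20 GPa, ρ = 1883 kg/m³
  candidate F: E = 63.70 GPa, ρ = 1570 kg/m³
  candidate Y: E = 3.960 GPa, ρ = 1300 kg/m³
  candidate W: E = 210.0 GPa, ρ = 7830 kg/m³
  candidate U: E = 207.0 GPa, ρ = 7880 kg/m³
  candidate G: E = 199.3 GPa, ρ = 7820 kg/m³
  candidate R: E = 408.0 GPa, ρ = 3188 kg/m³
  candidate F: M = 2.54×10⁻³
  candidate R: M = 2.33×10⁻³
  candidate J: M = 1.58×10⁻³
  candidate Y: M = 1.22×10⁻³
  candidate W: M = 0.759×10⁻³
  candidate U: M = 0.751×10⁻³
  candidate G: M = 0.747×10⁻³
Highest index: candidate F.

candidate F, M = 2.54×10⁻³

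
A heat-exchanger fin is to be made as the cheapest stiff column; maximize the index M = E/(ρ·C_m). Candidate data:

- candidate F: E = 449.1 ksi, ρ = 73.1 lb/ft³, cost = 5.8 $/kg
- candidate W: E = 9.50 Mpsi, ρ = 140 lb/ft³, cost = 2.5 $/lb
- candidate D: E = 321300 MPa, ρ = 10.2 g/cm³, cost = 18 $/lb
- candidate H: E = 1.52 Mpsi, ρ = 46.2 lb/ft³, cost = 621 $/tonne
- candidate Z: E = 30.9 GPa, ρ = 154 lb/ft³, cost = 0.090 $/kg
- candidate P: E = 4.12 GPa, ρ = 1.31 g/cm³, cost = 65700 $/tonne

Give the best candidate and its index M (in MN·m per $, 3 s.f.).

candidate Z, M = 139 MN·m per $

Convert each candidate to consistent units, then evaluate M:
  candidate F: E = 3.096 GPa, ρ = 1171 kg/m³, cost = 5.800 $/kg
  candidate W: E = 65.50 GPa, ρ = 2243 kg/m³, cost = 5.511 $/kg
  candidate D: E = 321.3 GPa, ρ = 10200 kg/m³, cost = 39.68 $/kg
  candidate H: E = 10.48 GPa, ρ = 740.1 kg/m³, cost = 0.6210 $/kg
  candidate Z: E = 30.90 GPa, ρ = 2467 kg/m³, cost = 0.09000 $/kg
  candidate P: E = 4.120 GPa, ρ = 1310 kg/m³, cost = 65.70 $/kg
  candidate Z: M = 139 MN·m per $
  candidate H: M = 22.8 MN·m per $
  candidate W: M = 5.30 MN·m per $
  candidate D: M = 0.794 MN·m per $
  candidate F: M = 0.456 MN·m per $
  candidate P: M = 0.0479 MN·m per $
Highest index: candidate Z.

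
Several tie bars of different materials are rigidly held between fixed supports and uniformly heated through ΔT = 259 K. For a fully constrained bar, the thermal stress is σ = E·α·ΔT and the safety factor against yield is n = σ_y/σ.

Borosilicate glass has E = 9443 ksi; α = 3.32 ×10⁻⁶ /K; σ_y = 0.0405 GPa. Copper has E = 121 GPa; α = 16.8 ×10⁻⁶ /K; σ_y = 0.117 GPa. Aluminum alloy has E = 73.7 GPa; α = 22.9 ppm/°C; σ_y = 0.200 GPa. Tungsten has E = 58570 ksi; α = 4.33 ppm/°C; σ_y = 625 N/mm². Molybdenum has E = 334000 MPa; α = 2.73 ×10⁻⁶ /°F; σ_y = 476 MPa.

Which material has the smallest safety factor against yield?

copper

Per material, after unit conversion:
  borosilicate glass: E = 65.11, α = 3.32, σ_y = 40.50 → σ = 56.0 MPa, n = 0.723
  copper: E = 121.0, α = 16.8, σ_y = 117.0 → σ = 526 MPa, n = 0.222
  aluminum alloy: E = 73.70, α = 22.9, σ_y = 200.0 → σ = 437 MPa, n = 0.458
  tungsten: E = 403.8, α = 4.33, σ_y = 625.0 → σ = 453 MPa, n = 1.38
  molybdenum: E = 334.0, α = 4.91, σ_y = 476.0 → σ = 425 MPa, n = 1.12
The minimum is copper at n = 0.222.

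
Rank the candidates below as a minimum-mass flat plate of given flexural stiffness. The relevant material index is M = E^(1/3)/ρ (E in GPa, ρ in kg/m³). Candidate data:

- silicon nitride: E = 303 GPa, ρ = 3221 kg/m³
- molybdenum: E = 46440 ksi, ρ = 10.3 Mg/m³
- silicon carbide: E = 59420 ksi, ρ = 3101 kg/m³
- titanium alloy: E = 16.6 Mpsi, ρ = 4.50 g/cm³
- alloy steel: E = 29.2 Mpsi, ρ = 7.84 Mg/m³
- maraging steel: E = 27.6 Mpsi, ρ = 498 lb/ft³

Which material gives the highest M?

silicon carbide

Convert each candidate to consistent units, then evaluate M:
  silicon nitride: E = 303.0 GPa, ρ = 3221 kg/m³
  molybdenum: E = 320.2 GPa, ρ = 10300 kg/m³
  silicon carbide: E = 409.7 GPa, ρ = 3101 kg/m³
  titanium alloy: E = 114.5 GPa, ρ = 4500 kg/m³
  alloy steel: E = 201.3 GPa, ρ = 7840 kg/m³
  maraging steel: E = 190.3 GPa, ρ = 7977 kg/m³
  silicon carbide: M = 2.40×10⁻³
  silicon nitride: M = 2.09×10⁻³
  titanium alloy: M = 1.08×10⁻³
  alloy steel: M = 0.748×10⁻³
  maraging steel: M = 0.721×10⁻³
  molybdenum: M = 0.664×10⁻³
The maximum is for silicon carbide.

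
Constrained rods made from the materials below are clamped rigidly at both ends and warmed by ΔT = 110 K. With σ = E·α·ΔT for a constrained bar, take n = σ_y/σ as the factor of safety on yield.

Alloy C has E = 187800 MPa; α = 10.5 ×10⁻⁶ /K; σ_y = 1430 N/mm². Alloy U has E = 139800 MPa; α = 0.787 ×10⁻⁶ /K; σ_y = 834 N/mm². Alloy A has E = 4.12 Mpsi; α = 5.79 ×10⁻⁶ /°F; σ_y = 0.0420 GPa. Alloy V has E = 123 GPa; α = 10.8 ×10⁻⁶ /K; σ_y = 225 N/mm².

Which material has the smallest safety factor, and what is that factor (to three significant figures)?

Per material, after unit conversion:
  alloy C: E = 187.8, α = 10.5, σ_y = 1430 → σ = 217 MPa, n = 6.59
  alloy U: E = 139.8, α = 0.787, σ_y = 834.0 → σ = 12.1 MPa, n = 68.9
  alloy A: E = 28.41, α = 10.4, σ_y = 42.00 → σ = 32.6 MPa, n = 1.29
  alloy V: E = 123.0, α = 10.8, σ_y = 225.0 → σ = 146 MPa, n = 1.54
Smallest n: alloy A with n = 1.29.

alloy A, n = 1.29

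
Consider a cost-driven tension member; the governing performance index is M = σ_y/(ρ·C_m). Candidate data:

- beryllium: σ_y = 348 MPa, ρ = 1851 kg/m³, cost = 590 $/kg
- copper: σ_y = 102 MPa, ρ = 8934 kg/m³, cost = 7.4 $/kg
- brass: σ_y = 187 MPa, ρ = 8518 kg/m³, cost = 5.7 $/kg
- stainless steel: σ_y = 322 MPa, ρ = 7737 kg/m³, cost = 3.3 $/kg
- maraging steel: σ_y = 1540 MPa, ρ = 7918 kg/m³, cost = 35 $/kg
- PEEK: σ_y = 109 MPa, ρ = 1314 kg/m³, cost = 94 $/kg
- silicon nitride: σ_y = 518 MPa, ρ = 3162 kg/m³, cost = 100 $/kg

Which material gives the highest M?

Computing M directly (units already consistent):
  stainless steel: M = 12.6 kN·m per $
  maraging steel: M = 5.56 kN·m per $
  brass: M = 3.85 kN·m per $
  silicon nitride: M = 1.64 kN·m per $
  copper: M = 1.54 kN·m per $
  PEEK: M = 0.882 kN·m per $
  beryllium: M = 0.319 kN·m per $
The maximum is for stainless steel.

stainless steel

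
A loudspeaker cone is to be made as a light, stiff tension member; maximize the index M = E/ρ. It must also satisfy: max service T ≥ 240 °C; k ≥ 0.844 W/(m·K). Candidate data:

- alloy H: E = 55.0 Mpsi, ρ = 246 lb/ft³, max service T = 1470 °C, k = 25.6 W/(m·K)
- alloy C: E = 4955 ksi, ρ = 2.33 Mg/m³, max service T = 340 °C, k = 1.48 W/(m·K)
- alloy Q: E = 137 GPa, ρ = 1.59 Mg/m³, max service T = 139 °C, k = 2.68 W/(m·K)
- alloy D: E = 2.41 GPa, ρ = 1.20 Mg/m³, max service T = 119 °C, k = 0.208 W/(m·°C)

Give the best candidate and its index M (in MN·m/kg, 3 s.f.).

alloy H, M = 96.2 MN·m/kg

Screen on constraints: max service T ≥ 240 °C; k ≥ 0.844 W/(m·K). Survivors: alloy H, alloy C.
Normalizing units and computing the index:
  alloy H: E = 379.2 GPa, ρ = 3941 kg/m³
  alloy C: E = 34.16 GPa, ρ = 2330 kg/m³
  alloy H: M = 96.2 MN·m/kg
  alloy C: M = 14.7 MN·m/kg
Highest index: alloy H.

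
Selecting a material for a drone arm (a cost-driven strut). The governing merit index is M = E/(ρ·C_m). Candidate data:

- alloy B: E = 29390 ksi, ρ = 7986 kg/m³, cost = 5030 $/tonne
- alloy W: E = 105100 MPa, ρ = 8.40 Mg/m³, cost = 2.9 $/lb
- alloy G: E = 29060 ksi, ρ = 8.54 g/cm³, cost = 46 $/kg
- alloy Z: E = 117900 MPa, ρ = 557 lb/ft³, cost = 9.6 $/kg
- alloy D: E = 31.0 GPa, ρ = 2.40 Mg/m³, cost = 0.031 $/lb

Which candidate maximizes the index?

Convert each candidate to consistent units, then evaluate M:
  alloy B: E = 202.6 GPa, ρ = 7986 kg/m³, cost = 5.030 $/kg
  alloy W: E = 105.1 GPa, ρ = 8400 kg/m³, cost = 6.393 $/kg
  alloy G: E = 200.4 GPa, ρ = 8540 kg/m³, cost = 46.00 $/kg
  alloy Z: E = 117.9 GPa, ρ = 8922 kg/m³, cost = 9.600 $/kg
  alloy D: E = 31.00 GPa, ρ = 2400 kg/m³, cost = 0.06834 $/kg
  alloy D: M = 189 MN·m per $
  alloy B: M = 5.04 MN·m per $
  alloy W: M = 1.96 MN·m per $
  alloy Z: M = 1.38 MN·m per $
  alloy G: M = 0.510 MN·m per $
Alloy D has the largest M.

alloy D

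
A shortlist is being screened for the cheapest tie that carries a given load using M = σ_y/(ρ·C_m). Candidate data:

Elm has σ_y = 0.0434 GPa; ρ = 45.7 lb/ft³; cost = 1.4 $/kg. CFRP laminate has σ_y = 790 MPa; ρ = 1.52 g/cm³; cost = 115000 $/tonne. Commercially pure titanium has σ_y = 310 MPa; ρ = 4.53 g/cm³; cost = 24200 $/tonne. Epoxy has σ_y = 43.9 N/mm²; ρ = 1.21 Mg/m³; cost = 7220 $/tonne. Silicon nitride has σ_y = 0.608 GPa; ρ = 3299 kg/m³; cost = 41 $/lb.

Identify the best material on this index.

elm

Putting every candidate on a common basis:
  elm: σ_y = 43.40 MPa, ρ = 732.0 kg/m³, cost = 1.400 $/kg
  CFRP laminate: σ_y = 790.0 MPa, ρ = 1520 kg/m³, cost = 115.0 $/kg
  commercially pure titanium: σ_y = 310.0 MPa, ρ = 4530 kg/m³, cost = 24.20 $/kg
  epoxy: σ_y = 43.90 MPa, ρ = 1210 kg/m³, cost = 7.220 $/kg
  silicon nitride: σ_y = 608.0 MPa, ρ = 3299 kg/m³, cost = 90.39 $/kg
  elm: M = 42.3 kN·m per $
  epoxy: M = 5.03 kN·m per $
  CFRP laminate: M = 4.52 kN·m per $
  commercially pure titanium: M = 2.83 kN·m per $
  silicon nitride: M = 2.04 kN·m per $
Elm ranks first.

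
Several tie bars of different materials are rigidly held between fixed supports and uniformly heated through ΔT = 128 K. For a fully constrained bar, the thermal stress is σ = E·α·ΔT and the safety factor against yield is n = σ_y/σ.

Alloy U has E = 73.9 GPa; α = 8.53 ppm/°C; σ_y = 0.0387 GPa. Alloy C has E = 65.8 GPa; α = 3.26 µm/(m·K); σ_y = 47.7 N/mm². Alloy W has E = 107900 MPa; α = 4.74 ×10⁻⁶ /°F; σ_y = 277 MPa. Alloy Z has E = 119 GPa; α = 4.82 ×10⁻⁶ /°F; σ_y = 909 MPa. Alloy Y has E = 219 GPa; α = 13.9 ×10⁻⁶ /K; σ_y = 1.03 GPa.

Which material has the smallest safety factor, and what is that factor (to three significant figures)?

alloy U, n = 0.480

In consistent units (E in GPa, α in ×10⁻⁶/K, σ_y in MPa):
  alloy U: E = 73.90, α = 8.53, σ_y = 38.70 → σ = 80.7 MPa, n = 0.480
  alloy C: E = 65.80, α = 3.26, σ_y = 47.70 → σ = 27.5 MPa, n = 1.74
  alloy W: E = 107.9, α = 8.53, σ_y = 277.0 → σ = 118 MPa, n = 2.35
  alloy Z: E = 119.0, α = 8.68, σ_y = 909.0 → σ = 132 MPa, n = 6.88
  alloy Y: E = 219.0, α = 13.9, σ_y = 1030 → σ = 390 MPa, n = 2.64
Smallest n: alloy U with n = 0.480.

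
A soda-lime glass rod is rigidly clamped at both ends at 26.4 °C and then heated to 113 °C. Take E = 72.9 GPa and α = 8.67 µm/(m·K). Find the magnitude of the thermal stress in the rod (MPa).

54.7 MPa

ΔT = 86.60 K. Constrained thermal stress σ = E·α·ΔT = 72.90×10³ MPa × 8.67×10⁻⁶ × 86.60 = 54.7 MPa (compressive).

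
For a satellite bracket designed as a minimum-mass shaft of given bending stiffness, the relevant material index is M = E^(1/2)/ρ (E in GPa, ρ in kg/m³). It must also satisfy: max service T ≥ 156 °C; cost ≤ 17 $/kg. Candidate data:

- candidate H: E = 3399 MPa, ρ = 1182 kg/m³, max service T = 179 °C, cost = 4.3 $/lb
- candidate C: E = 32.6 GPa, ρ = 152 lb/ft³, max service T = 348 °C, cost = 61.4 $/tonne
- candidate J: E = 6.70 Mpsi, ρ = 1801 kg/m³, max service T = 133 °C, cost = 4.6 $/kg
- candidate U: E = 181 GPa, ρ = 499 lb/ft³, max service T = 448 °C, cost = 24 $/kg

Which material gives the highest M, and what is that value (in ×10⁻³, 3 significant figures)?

Screen on constraints: max service T ≥ 156 °C; cost ≤ 17 $/kg. Survivors: candidate H, candidate C.
Putting every candidate on a common basis:
  candidate H: E = 3.399 GPa, ρ = 1182 kg/m³
  candidate C: E = 32.60 GPa, ρ = 2435 kg/m³
  candidate C: M = 2.35×10⁻³
  candidate H: M = 1.56×10⁻³
Highest index: candidate C.

candidate C, M = 2.35×10⁻³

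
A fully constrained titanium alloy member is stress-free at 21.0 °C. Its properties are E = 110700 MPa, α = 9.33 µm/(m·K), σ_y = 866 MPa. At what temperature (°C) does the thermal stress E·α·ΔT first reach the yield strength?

E = 110700 MPa = 110.7 GPa.
E·α·ΔT = 866.0 MPa ⇒ ΔT = 866.0 / (110.7×10³ × 9.33×10⁻⁶) = 838.5 K.
T = 21.0 + 838.5 = 859.5 °C.

859 °C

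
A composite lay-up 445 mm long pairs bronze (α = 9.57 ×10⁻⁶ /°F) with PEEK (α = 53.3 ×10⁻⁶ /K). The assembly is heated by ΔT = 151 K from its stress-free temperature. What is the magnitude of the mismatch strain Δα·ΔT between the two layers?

bronze: α = 9.57×10⁻⁶/°F × 9/5 = 17.2×10⁻⁶/K.
Δα = |17.2 − 53.3|×10⁻⁶/K = 36.1×10⁻⁶/K.
Mismatch strain = Δα·ΔT = 36.1×10⁻⁶ × 151.0 = 5.45×10⁻³.

5.45×10⁻³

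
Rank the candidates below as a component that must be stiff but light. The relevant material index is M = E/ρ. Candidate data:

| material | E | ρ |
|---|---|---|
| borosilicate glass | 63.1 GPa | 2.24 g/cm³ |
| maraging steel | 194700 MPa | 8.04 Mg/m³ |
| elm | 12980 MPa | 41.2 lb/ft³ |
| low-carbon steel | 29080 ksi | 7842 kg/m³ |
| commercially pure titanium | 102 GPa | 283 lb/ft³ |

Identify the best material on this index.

borosilicate glass

Convert each candidate to consistent units, then evaluate M:
  borosilicate glass: E = 63.10 GPa, ρ = 2240 kg/m³
  maraging steel: E = 194.7 GPa, ρ = 8040 kg/m³
  elm: E = 12.98 GPa, ρ = 660.0 kg/m³
  low-carbon steel: E = 200.5 GPa, ρ = 7842 kg/m³
  commercially pure titanium: E = 102.0 GPa, ρ = 4533 kg/m³
  borosilicate glass: M = 28.2 MN·m/kg
  low-carbon steel: M = 25.6 MN·m/kg
  maraging steel: M = 24.2 MN·m/kg
  commercially pure titanium: M = 22.5 MN·m/kg
  elm: M = 19.7 MN·m/kg
Highest index: borosilicate glass.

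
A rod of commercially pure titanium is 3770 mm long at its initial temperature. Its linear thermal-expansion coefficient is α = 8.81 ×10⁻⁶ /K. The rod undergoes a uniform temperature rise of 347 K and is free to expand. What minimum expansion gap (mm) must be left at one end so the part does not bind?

ΔL = α·L₀·ΔT = 8.81×10⁻⁶ × 3770 mm × 347.0 K = 11.5 mm.

11.5 mm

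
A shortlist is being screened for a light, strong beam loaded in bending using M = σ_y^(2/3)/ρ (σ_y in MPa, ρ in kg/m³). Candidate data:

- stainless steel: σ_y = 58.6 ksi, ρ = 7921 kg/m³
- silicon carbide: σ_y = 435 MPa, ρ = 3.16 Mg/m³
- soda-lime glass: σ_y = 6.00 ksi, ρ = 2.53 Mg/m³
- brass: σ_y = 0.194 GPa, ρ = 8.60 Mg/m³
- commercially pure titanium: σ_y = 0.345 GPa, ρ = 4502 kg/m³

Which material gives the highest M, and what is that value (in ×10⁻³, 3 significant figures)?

silicon carbide, M = 18.2×10⁻³

After converting to SI:
  stainless steel: σ_y = 404.0 MPa, ρ = 7921 kg/m³
  silicon carbide: σ_y = 435.0 MPa, ρ = 3160 kg/m³
  soda-lime glass: σ_y = 41.37 MPa, ρ = 2530 kg/m³
  brass: σ_y = 194.0 MPa, ρ = 8600 kg/m³
  commercially pure titanium: σ_y = 345.0 MPa, ρ = 4502 kg/m³
  silicon carbide: M = 18.2×10⁻³
  commercially pure titanium: M = 10.9×10⁻³
  stainless steel: M = 6.90×10⁻³
  soda-lime glass: M = 4.73×10⁻³
  brass: M = 3.90×10⁻³
Highest index: silicon carbide.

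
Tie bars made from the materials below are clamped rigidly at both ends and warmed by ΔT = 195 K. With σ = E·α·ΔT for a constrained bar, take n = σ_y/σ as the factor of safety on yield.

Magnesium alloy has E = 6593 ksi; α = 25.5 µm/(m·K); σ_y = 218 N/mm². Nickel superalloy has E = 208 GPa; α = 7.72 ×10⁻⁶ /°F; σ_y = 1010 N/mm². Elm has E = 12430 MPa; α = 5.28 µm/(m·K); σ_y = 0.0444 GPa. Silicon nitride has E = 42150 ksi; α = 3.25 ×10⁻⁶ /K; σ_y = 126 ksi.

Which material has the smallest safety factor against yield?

magnesium alloy

With everything in SI (GPa, ×10⁻⁶/K, MPa):
  magnesium alloy: E = 45.46, α = 25.5, σ_y = 218.0 → σ = 226 MPa, n = 0.964
  nickel superalloy: E = 208.0, α = 13.9, σ_y = 1010 → σ = 564 MPa, n = 1.79
  elm: E = 12.43, α = 5.28, σ_y = 44.40 → σ = 12.8 MPa, n = 3.47
  silicon nitride: E = 290.6, α = 3.25, σ_y = 868.7 → σ = 184 MPa, n = 4.72
The minimum is magnesium alloy at n = 0.964.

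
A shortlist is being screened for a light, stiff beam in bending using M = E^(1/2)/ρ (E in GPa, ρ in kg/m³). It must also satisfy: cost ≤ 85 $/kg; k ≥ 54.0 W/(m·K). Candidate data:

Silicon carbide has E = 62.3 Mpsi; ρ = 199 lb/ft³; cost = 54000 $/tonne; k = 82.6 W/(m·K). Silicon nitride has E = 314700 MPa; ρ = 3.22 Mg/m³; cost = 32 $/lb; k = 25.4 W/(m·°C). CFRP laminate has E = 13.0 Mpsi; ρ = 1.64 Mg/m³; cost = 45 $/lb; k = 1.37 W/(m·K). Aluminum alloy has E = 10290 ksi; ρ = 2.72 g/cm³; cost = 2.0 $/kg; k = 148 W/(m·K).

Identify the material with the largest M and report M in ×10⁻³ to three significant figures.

silicon carbide, M = 6.50×10⁻³

Screen on constraints: cost ≤ 85 $/kg; k ≥ 54.0 W/(m·K). Survivors: silicon carbide, aluminum alloy.
After converting to SI:
  silicon carbide: E = 429.5 GPa, ρ = 3188 kg/m³
  aluminum alloy: E = 70.95 GPa, ρ = 2720 kg/m³
  silicon carbide: M = 6.50×10⁻³
  aluminum alloy: M = 3.10×10⁻³
Highest index: silicon carbide.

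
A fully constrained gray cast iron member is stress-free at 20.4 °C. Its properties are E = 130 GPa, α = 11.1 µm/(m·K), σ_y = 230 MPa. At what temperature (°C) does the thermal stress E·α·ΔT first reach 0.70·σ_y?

E·α·ΔT = 161.0 MPa ⇒ ΔT = 161.0 / (130.0×10³ × 11.1×10⁻⁶) = 111.6 K.
T = 20.4 + 111.6 = 132.0 °C.

132 °C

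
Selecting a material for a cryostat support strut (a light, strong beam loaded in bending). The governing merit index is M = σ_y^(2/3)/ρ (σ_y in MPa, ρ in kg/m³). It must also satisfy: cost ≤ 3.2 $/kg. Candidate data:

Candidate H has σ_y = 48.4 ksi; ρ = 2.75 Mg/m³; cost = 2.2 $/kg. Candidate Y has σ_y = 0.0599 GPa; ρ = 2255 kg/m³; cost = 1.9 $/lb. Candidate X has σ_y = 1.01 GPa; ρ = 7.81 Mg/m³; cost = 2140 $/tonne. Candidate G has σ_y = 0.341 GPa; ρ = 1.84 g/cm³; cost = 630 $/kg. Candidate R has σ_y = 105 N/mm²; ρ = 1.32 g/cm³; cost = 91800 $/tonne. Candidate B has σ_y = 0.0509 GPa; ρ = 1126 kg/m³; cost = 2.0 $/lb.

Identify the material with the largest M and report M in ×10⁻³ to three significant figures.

Screen on constraints: cost ≤ 3.2 $/kg. Survivors: candidate H, candidate X.
In SI units:
  candidate H: σ_y = 333.7 MPa, ρ = 2750 kg/m³
  candidate X: σ_y = 1010 MPa, ρ = 7810 kg/m³
  candidate H: M = 17.5×10⁻³
  candidate X: M = 12.9×10⁻³
Candidate H has the largest M.

candidate H, M = 17.5×10⁻³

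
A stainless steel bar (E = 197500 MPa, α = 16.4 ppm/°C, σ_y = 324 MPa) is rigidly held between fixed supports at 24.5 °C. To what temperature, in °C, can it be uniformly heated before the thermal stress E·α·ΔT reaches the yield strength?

E = 197500 MPa = 197.5 GPa.
E·α·ΔT = 324.0 MPa ⇒ ΔT = 324.0 / (197.5×10³ × 16.4×10⁻⁶) = 100.0 K.
T = 24.5 + 100.0 = 124.5 °C.

125 °C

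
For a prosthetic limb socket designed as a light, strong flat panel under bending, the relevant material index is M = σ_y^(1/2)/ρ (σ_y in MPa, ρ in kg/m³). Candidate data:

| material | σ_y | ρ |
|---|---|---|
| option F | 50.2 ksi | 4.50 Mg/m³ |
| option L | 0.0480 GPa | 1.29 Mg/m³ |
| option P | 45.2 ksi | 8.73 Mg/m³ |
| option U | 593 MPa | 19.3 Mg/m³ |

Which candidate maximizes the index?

Convert each candidate to consistent units, then evaluate M:
  option F: σ_y = 346.1 MPa, ρ = 4500 kg/m³
  option L: σ_y = 48.00 MPa, ρ = 1290 kg/m³
  option P: σ_y = 311.6 MPa, ρ = 8730 kg/m³
  option U: σ_y = 593.0 MPa, ρ = 19300 kg/m³
  option L: M = 5.37×10⁻³
  option F: M = 4.13×10⁻³
  option P: M = 2.02×10⁻³
  option U: M = 1.26×10⁻³
Option L has the largest M.

option L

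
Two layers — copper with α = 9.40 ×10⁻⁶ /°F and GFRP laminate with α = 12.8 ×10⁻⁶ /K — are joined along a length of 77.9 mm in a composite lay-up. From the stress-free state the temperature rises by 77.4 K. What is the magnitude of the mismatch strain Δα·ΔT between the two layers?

copper: α = 9.40×10⁻⁶/°F × 9/5 = 16.9×10⁻⁶/K.
Δα = |16.9 − 12.8|×10⁻⁶/K = 4.12×10⁻⁶/K.
Mismatch strain = Δα·ΔT = 4.12×10⁻⁶ × 77.4 = 3.19×10⁻⁴.

3.19×10⁻⁴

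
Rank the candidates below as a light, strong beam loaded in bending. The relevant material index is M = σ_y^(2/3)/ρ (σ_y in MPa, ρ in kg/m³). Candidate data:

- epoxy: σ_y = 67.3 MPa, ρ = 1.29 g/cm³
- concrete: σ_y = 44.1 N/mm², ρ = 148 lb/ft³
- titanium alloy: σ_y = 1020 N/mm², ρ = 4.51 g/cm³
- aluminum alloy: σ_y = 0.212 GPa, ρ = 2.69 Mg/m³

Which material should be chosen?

Convert each candidate to consistent units, then evaluate M:
  epoxy: σ_y = 67.30 MPa, ρ = 1290 kg/m³
  concrete: σ_y = 44.10 MPa, ρ = 2371 kg/m³
  titanium alloy: σ_y = 1020 MPa, ρ = 4510 kg/m³
  aluminum alloy: σ_y = 212.0 MPa, ρ = 2690 kg/m³
  titanium alloy: M = 22.5×10⁻³
  aluminum alloy: M = 13.2×10⁻³
  epoxy: M = 12.8×10⁻³
  concrete: M = 5.27×10⁻³
Titanium alloy has the largest M.

titanium alloy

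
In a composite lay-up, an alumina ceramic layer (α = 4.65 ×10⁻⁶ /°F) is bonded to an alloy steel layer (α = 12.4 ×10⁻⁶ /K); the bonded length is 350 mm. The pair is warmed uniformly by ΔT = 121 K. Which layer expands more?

alumina ceramic: α = 4.65×10⁻⁶/°F × 9/5 = 8.37×10⁻⁶/K.
α(alumina ceramic) = 8.37×10⁻⁶/K vs α(alloy steel) = 12.4×10⁻⁶/K.
Higher α expands more for the same ΔT: alloy steel.

alloy steel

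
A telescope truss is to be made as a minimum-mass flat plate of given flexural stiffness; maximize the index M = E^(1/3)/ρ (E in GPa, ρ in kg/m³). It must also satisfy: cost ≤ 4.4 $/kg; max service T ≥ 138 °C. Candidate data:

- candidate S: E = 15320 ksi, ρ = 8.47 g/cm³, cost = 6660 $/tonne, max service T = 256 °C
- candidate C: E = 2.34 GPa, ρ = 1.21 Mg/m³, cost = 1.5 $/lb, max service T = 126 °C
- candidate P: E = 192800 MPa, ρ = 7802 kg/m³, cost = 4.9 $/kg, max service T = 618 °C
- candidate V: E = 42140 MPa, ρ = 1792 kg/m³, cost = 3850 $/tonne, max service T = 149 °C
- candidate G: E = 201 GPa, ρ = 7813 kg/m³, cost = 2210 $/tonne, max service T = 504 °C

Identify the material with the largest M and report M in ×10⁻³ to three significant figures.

Screen on constraints: cost ≤ 4.4 $/kg; max service T ≥ 138 °C. Survivors: candidate V, candidate G.
In SI units:
  candidate V: E = 42.14 GPa, ρ = 1792 kg/m³
  candidate G: E = 201.0 GPa, ρ = 7813 kg/m³
  candidate V: M = 1.94×10⁻³
  candidate G: M = 0.750×10⁻³
Highest index: candidate V.

candidate V, M = 1.94×10⁻³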